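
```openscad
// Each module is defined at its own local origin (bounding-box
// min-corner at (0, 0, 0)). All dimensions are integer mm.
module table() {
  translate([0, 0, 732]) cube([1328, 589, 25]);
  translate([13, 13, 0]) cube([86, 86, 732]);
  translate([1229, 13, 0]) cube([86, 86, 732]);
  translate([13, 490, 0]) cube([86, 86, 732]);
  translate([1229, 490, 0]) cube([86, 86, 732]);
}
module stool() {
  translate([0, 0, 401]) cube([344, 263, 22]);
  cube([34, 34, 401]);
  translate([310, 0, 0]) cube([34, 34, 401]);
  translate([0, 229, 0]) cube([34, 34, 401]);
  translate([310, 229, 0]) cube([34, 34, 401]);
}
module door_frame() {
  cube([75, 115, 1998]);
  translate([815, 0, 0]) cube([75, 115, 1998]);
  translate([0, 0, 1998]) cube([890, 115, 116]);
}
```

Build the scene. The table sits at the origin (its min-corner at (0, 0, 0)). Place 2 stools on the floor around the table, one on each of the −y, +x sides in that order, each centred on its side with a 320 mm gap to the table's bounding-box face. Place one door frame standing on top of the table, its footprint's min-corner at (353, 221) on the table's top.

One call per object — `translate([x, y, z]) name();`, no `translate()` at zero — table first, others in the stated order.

table();
translate([492, -583, 0]) stool();
translate([1648, 163, 0]) stool();
translate([353, 221, 757]) door_frame();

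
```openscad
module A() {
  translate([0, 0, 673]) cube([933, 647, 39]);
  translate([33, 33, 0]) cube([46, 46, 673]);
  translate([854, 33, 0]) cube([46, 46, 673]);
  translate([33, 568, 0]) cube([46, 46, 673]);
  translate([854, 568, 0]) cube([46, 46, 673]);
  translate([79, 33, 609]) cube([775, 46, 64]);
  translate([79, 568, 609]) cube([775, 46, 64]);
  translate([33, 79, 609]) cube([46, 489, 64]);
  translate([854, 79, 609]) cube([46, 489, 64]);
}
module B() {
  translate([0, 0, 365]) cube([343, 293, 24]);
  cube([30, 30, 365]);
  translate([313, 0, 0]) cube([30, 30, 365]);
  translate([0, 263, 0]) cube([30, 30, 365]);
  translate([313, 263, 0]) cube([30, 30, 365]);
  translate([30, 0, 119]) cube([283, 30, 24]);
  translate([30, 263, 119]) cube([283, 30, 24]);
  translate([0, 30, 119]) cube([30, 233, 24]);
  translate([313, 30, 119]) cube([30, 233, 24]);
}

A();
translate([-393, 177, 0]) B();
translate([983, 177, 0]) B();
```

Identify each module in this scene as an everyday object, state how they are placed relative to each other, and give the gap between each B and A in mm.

Each stool's nearest face is 50 mm from the table's bounding box.

A is a table. B is a stool. Two stools sit around the table at the −x, +x sides. The gap between each stool and the table is 50 mm.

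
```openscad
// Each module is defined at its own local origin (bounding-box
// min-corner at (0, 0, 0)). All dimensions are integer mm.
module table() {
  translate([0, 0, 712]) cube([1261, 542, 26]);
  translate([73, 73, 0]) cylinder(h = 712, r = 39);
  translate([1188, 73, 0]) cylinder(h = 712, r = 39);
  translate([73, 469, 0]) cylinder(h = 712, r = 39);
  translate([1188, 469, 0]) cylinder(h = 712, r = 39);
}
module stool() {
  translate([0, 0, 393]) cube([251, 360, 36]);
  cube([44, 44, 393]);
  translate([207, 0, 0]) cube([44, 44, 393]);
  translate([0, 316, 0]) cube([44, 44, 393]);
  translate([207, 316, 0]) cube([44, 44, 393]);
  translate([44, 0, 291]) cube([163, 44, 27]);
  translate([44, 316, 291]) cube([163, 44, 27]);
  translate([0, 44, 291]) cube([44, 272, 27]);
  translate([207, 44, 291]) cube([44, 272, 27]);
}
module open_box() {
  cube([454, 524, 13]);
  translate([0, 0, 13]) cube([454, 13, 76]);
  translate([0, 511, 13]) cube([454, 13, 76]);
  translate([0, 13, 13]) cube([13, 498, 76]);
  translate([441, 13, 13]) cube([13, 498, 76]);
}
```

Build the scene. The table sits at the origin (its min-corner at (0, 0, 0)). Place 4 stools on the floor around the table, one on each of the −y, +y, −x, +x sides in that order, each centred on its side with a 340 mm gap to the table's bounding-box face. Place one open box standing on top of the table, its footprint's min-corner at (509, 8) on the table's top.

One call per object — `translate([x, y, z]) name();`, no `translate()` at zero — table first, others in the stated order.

table();
translate([505, -700, 0]) stool();
translate([505, 882, 0]) stool();
translate([-591, 91, 0]) stool();
translate([1601, 91, 0]) stool();
translate([509, 8, 738]) open_box();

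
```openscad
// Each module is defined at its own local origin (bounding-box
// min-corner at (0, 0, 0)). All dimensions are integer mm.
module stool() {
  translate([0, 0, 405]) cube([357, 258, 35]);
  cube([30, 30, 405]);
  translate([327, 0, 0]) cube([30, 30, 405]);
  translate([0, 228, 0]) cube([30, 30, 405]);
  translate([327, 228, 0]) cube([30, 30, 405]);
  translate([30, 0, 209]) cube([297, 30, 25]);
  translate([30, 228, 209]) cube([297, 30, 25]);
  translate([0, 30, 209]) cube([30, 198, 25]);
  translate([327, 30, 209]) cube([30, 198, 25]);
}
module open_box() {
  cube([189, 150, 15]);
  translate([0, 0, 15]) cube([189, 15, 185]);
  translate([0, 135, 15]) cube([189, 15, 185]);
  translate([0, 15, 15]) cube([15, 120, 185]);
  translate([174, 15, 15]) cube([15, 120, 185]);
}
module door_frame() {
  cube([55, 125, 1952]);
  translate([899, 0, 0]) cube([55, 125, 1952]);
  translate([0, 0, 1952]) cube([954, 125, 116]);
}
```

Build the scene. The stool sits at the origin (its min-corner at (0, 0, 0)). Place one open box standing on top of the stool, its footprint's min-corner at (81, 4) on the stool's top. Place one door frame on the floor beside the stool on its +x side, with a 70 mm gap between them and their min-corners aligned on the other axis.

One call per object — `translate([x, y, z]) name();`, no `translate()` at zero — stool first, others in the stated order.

stool();
translate([81, 4, 440]) open_box();
translate([427, 0, 0]) door_frame();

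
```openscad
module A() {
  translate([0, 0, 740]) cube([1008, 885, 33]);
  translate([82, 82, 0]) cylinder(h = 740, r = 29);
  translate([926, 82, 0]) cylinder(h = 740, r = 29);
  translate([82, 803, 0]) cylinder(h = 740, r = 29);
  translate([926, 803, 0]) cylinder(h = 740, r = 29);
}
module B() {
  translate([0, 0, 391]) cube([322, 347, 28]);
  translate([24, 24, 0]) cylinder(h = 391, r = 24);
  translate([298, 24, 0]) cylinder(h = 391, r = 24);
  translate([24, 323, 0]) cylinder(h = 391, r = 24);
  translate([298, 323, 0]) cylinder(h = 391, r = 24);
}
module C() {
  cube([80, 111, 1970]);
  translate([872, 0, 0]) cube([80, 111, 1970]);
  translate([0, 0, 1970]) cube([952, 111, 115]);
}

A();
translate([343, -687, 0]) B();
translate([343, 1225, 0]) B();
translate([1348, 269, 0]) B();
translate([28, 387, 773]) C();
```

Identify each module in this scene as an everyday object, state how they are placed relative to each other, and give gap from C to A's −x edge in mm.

A is a table. B is a stool. C is a door frame. Three stools sit around the table at the −y, +y, +x sides. The door frame is on top of the table, centred. The gap from the door frame to the table's −x edge is 28 mm.

The door frame's min-x is at 28; the table's min-x is 0; gap = 28 mm.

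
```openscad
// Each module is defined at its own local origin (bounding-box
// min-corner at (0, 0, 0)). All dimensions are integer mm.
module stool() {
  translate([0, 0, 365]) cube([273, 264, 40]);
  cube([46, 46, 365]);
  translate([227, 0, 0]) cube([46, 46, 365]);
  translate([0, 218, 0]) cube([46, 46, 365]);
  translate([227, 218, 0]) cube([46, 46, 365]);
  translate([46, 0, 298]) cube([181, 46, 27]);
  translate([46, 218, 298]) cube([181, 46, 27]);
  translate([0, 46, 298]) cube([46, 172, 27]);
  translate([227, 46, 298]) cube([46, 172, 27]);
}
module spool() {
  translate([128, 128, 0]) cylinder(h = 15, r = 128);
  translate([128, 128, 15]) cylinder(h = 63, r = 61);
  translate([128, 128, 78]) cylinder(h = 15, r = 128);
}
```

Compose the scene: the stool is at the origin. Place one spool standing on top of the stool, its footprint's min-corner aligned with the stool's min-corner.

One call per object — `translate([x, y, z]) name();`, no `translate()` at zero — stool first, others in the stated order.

stool();
translate([0, 0, 405]) spool();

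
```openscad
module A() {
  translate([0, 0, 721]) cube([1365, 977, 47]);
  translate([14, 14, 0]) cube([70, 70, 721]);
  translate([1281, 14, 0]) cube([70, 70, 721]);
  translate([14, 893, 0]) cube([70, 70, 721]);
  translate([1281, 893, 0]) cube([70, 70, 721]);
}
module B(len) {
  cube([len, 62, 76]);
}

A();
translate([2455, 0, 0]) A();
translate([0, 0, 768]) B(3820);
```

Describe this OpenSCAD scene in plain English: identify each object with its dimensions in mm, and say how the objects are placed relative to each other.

A is a table: top 1365 mm (x) × 977 mm (y), 47 mm thick, upper face at z = 768 mm, on four 70×70 mm square legs, each inset 14 mm from the nearest pair of top edges, running from z = 0 to the bottom of the top.

B is a rectangular beam 3820 mm long (x), 62 mm deep (y), 76 mm thick (z).

The beam spans the tops of two tables placed 1090 mm apart, resting at z = 768 mm.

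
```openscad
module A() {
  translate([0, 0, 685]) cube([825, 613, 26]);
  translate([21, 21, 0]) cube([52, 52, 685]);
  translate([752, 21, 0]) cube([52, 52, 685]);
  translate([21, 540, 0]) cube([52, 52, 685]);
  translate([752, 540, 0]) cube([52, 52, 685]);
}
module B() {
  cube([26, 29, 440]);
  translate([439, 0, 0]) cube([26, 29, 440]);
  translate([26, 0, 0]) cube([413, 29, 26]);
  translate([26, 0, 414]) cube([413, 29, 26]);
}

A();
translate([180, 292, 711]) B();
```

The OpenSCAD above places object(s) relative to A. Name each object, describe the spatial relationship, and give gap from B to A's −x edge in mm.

A is a table. B is a picture frame. The picture frame is on top of the table, centred. The gap from the picture frame to the table's −x edge is 180 mm.

The picture frame's min-x is at 180; the table's min-x is 0; gap = 180 mm.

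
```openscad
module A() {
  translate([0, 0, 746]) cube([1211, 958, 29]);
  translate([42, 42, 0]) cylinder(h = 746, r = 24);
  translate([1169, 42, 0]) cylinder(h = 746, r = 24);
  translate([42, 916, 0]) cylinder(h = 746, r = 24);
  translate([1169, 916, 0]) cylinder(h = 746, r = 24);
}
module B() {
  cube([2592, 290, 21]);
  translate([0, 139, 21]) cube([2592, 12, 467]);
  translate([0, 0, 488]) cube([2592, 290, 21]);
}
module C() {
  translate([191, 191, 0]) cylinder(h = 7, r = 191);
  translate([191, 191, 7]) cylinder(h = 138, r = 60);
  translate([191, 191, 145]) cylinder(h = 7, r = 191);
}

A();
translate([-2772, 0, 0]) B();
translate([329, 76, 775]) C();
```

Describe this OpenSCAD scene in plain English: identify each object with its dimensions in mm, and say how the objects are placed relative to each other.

A is a rectangular dining table. The top is 1211×958×29 mm with its upper surface at z = 775 mm. It stands on four round legs of 48 mm diameter, each leg's bounding box inset 18 mm from the nearest pair of top edges, running from the floor to the underside of the top.

B is an I-beam lying along x, 2592 mm long. Overall section height 509 mm. Two flanges 290 mm wide (y) and 21 mm thick, one on the floor and one at the top; a web 12 mm thick runs between them, centred on the flange width.

C is a spool: two coaxial disc flanges of radius 191 mm and thickness 7 mm, joined by a core cylinder of radius 60 mm and height 138 mm. The lower flange rests on z = 0 and the three cylinders share a vertical axis.

The I-beam is on the floor beside the table on its −x side. The spool is on top of the table.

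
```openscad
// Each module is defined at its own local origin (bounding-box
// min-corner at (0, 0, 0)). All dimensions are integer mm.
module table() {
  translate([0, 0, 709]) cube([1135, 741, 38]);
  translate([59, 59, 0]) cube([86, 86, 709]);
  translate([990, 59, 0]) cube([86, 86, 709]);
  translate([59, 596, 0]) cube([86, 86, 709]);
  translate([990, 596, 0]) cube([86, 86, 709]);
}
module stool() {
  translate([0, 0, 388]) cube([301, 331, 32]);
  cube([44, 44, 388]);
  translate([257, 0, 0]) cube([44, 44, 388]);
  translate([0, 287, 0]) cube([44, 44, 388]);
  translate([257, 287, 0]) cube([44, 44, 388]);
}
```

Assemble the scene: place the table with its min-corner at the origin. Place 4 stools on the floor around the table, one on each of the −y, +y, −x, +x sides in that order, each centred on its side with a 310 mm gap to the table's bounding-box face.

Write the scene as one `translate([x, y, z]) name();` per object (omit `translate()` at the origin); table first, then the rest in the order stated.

table();
translate([417, -641, 0]) stool();
translate([417, 1051, 0]) stool();
translate([-611, 205, 0]) stool();
translate([1445, 205, 0]) stool();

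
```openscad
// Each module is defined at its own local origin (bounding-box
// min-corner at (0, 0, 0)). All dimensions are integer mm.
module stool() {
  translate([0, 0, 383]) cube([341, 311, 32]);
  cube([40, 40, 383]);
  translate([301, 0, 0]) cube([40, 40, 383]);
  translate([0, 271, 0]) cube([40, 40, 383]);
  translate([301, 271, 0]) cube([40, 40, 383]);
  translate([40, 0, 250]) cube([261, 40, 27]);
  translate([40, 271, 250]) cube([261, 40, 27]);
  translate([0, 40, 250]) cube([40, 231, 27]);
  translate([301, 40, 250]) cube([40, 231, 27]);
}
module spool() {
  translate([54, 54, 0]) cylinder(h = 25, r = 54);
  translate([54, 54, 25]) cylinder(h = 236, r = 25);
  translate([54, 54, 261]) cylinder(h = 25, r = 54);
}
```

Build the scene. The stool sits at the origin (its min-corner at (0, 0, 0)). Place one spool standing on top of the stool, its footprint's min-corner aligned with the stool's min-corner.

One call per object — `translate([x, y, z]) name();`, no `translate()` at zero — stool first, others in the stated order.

stool();
translate([0, 0, 415]) spool();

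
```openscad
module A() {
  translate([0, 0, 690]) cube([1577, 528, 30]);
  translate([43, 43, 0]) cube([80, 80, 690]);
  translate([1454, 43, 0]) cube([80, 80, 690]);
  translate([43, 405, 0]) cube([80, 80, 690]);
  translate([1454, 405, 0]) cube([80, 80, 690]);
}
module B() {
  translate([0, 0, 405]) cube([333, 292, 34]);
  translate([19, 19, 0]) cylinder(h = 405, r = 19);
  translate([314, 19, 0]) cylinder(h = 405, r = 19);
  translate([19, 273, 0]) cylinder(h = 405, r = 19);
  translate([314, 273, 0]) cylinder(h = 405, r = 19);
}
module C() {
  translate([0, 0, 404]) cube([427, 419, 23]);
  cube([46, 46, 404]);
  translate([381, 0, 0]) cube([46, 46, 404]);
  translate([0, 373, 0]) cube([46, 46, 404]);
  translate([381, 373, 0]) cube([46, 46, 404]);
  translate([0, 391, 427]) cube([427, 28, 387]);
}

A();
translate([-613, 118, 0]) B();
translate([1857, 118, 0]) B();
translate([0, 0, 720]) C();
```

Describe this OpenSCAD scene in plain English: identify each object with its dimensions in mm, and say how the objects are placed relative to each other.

A is a rectangular dining table. The top is 1577×528×30 mm with its upper surface at z = 720 mm. It stands on four 80×80 mm square legs, each inset 43 mm from the nearest pair of top edges, running from the floor to the underside of the top.

B is a four-legged stool. The seat is a 333×292×34 mm slab whose top surface is at z = 439 mm; four round legs, each 38 mm in diameter, run from the floor (z = 0) to the underside of the seat, each leg's axis is inset half a diameter from the nearest pair of seat edges (so the leg's bounding box is flush with the corner).

C is a chair: 427×419 mm seat, 23 mm thick, top at z = 427 mm, on four 46 mm square corner legs flush with the seat edges. A 28 mm thick backrest slab spans the full seat width, extending 387 mm above the seat top, its back face flush with the seat's +y edge.

Two stools sit around the table at the −x, +x sides. The chair is on top of the table.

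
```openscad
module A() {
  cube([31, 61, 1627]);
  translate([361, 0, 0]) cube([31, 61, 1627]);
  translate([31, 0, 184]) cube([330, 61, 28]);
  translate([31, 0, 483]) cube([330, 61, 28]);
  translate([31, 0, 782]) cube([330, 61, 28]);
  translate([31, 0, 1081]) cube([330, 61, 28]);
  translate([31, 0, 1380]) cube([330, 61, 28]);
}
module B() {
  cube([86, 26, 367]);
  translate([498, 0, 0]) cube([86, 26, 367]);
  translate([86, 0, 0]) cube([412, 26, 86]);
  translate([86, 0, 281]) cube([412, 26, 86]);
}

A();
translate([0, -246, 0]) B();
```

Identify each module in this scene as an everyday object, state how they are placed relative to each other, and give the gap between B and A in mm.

A is a ladder. B is a picture frame. The picture frame is on the floor beside the ladder on its −y side. The gap between the picture frame and the ladder is 220 mm.

The picture frame's nearest face is 220 mm from the ladder's −y face.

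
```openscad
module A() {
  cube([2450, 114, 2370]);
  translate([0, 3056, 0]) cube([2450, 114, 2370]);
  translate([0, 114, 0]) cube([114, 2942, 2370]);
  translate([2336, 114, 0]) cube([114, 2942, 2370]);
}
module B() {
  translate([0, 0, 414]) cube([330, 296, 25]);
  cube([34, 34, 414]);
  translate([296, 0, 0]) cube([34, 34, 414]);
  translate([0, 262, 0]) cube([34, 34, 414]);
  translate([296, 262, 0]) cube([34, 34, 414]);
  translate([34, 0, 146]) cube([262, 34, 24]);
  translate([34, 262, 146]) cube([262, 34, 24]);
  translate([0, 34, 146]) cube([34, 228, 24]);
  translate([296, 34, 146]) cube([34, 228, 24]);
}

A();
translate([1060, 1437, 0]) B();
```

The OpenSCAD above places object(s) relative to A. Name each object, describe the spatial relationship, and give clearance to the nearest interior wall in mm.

A is a house frame. B is a stool. The stool sits inside the house frame, centred. The clearance to the nearest interior wall is 946 mm.

Clearances: x = 946, y = 1323; minimum 946 mm.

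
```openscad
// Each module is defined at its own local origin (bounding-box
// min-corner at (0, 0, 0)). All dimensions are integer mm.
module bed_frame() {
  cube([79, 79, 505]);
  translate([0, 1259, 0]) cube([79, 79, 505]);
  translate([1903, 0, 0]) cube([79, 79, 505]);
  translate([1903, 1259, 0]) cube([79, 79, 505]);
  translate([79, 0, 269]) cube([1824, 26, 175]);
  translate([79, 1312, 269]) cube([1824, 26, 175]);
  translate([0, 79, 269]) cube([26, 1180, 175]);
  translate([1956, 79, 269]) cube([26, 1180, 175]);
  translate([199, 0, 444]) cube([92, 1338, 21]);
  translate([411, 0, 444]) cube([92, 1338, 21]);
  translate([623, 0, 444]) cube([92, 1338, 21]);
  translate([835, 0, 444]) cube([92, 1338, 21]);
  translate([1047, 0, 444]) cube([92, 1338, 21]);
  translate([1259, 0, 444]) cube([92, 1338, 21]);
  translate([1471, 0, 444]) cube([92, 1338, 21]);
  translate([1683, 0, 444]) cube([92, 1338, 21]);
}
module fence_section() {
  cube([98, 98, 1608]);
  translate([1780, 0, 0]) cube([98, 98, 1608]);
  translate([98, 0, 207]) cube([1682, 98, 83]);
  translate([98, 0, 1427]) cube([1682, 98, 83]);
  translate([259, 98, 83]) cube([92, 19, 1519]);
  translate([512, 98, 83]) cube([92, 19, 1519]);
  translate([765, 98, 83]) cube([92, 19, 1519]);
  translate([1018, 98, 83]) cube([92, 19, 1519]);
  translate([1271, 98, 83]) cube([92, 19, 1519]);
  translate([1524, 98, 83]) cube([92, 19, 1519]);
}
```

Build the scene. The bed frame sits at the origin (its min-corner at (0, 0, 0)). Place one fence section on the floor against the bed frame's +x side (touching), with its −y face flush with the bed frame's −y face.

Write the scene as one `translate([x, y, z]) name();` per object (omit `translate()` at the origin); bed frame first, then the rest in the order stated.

bed_frame();
translate([1982, 0, 0]) fence_section();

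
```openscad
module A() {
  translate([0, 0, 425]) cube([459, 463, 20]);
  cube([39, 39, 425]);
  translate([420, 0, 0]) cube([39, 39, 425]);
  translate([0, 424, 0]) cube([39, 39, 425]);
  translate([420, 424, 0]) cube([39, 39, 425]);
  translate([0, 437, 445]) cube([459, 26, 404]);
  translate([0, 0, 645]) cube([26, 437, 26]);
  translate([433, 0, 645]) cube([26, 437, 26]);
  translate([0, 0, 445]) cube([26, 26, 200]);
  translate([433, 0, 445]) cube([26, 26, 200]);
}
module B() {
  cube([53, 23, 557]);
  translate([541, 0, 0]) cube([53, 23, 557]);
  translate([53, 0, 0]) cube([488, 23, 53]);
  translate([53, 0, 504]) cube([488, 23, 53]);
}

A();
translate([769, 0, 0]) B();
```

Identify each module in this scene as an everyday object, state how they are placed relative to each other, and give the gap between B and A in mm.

The picture frame's nearest face is 310 mm from the chair's +x face.

A is a chair. B is a picture frame. The picture frame is on the floor beside the chair on its +x side. The gap between the picture frame and the chair is 310 mm.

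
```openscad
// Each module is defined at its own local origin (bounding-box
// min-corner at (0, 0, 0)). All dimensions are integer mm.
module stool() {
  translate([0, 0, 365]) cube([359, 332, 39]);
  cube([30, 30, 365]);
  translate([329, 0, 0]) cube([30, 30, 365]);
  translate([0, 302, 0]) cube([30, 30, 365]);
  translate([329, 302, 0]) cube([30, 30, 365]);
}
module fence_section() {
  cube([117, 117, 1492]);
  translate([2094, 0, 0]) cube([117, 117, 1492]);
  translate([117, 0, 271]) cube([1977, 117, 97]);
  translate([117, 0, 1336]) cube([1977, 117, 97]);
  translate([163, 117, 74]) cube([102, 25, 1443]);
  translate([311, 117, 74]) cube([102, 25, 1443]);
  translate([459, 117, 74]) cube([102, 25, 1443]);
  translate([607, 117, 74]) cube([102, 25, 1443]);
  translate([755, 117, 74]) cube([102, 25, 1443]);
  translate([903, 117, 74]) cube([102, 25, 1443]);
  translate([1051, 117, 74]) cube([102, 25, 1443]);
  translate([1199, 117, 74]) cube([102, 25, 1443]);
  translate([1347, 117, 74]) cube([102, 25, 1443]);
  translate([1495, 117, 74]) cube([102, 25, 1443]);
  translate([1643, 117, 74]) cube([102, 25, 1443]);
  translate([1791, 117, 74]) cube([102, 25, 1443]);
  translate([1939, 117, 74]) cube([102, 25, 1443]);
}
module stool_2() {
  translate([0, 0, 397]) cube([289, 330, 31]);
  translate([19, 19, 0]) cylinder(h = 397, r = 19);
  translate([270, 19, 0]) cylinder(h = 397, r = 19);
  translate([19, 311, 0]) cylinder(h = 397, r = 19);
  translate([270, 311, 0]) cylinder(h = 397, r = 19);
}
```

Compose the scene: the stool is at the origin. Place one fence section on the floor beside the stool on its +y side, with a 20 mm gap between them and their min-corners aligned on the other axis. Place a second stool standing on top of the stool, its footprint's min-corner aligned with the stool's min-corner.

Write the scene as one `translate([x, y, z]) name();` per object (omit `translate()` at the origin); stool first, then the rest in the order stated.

stool();
translate([0, 352, 0]) fence_section();
translate([0, 0, 404]) stool_2();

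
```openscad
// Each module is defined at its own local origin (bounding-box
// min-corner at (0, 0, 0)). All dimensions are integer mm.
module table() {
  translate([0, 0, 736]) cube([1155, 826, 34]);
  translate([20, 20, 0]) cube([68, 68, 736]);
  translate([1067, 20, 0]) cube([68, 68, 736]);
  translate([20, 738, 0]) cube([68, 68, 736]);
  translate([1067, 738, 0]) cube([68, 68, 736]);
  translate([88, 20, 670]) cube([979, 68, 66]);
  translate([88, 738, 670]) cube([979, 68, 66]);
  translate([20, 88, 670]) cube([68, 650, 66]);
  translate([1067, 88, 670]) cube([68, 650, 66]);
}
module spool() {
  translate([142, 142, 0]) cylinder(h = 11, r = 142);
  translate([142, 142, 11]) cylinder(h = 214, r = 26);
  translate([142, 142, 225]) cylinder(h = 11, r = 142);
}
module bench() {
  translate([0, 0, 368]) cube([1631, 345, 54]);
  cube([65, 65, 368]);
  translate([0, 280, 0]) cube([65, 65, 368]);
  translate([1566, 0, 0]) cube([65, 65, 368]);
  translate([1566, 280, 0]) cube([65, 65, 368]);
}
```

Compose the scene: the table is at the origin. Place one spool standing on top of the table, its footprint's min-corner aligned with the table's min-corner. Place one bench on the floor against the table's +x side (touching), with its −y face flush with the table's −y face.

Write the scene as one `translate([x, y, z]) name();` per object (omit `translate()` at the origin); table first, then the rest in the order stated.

table();
translate([0, 0, 770]) spool();
translate([1155, 0, 0]) bench();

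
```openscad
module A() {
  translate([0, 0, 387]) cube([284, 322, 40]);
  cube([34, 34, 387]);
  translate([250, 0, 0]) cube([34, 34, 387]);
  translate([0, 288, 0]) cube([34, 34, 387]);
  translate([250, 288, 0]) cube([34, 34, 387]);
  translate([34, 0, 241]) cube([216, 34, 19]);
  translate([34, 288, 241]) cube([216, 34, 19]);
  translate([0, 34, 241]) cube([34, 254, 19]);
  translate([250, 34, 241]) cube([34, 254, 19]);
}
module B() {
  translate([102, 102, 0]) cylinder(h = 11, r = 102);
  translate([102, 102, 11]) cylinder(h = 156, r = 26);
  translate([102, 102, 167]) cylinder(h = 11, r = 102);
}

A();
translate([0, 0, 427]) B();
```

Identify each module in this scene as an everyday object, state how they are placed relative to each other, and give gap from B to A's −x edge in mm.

A is a stool. B is a spool. The spool is on top of the stool. The gap from the spool to the stool's −x edge is 0 mm.

The spool's min-x is at 0; the stool's min-x is 0; gap = 0 mm.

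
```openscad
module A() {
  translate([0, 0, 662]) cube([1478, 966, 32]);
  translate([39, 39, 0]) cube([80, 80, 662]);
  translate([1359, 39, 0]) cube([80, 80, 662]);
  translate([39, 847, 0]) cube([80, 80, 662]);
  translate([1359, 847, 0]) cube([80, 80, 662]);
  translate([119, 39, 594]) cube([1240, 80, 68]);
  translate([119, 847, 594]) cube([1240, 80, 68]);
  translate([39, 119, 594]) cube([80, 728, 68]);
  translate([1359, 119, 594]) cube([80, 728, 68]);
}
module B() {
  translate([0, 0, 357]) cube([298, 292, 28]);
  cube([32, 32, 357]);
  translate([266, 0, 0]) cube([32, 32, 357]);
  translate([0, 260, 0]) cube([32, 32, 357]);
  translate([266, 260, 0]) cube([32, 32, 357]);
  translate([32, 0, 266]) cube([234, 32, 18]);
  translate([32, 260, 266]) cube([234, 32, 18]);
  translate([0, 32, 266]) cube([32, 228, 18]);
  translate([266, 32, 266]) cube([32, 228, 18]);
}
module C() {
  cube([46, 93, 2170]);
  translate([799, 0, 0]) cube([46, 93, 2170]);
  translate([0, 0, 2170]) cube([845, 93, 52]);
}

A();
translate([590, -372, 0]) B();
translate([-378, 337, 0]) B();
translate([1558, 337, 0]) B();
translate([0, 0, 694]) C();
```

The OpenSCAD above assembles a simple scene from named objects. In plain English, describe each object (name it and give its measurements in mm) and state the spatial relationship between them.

A is a rectangular dining table. The top is 1478×966×32 mm with its upper surface at z = 694 mm. It stands on four 80×80 mm square legs, each inset 39 mm from the nearest pair of top edges, running from the floor to the underside of the top. Four apron rails, 80 mm thick and 68 mm tall, run between adjacent legs with their top edges flush with the underside of the top and their outer faces flush with the legs' outer faces.

B is a four-legged stool. The seat is a 298×292×28 mm slab whose top surface is at z = 385 mm; four square legs, each 32×32 mm in cross-section, run from the floor (z = 0) to the underside of the seat, each flush with a corner of the seat. Four stretchers, 32 mm wide and 18 mm tall, connect adjacent legs with their undersides at z = 266 mm, each running between the inner faces of the legs it joins and aligned with the legs' outer faces on the other axis.

C is a door frame. The clear opening is 753 mm wide and 2170 mm high. Two 46 mm wide jambs, 93 mm deep, stand either side of the opening from the floor to the top of the opening. A 52 mm thick head sits across the top of both jambs, spanning the full outside width of the frame.

Three stools sit around the table at the −y, −x, +x sides. The door frame is on top of the table.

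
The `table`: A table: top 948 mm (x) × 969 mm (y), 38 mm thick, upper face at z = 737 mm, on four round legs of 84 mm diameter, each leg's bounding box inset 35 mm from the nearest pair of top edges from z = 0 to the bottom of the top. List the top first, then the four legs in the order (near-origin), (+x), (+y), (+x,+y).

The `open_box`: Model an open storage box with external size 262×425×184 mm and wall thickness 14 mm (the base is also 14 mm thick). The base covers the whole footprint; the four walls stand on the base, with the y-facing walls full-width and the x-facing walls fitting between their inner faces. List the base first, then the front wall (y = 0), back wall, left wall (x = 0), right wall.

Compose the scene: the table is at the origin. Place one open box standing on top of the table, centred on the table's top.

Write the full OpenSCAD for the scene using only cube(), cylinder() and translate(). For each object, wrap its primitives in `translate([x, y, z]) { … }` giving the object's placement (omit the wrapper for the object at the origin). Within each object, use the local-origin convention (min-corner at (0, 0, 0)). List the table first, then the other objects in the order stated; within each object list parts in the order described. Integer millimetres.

translate([0, 0, 699]) cube([948, 969, 38]);
translate([77, 77, 0]) cylinder(h = 699, r = 42);
translate([871, 77, 0]) cylinder(h = 699, r = 42);
translate([77, 892, 0]) cylinder(h = 699, r = 42);
translate([871, 892, 0]) cylinder(h = 699, r = 42);
translate([343, 272, 737]) {
  cube([262, 425, 14]);
  translate([0, 0, 14]) cube([262, 14, 170]);
  translate([0, 411, 14]) cube([262, 14, 170]);
  translate([0, 14, 14]) cube([14, 397, 170]);
  translate([248, 14, 14]) cube([14, 397, 170]);
}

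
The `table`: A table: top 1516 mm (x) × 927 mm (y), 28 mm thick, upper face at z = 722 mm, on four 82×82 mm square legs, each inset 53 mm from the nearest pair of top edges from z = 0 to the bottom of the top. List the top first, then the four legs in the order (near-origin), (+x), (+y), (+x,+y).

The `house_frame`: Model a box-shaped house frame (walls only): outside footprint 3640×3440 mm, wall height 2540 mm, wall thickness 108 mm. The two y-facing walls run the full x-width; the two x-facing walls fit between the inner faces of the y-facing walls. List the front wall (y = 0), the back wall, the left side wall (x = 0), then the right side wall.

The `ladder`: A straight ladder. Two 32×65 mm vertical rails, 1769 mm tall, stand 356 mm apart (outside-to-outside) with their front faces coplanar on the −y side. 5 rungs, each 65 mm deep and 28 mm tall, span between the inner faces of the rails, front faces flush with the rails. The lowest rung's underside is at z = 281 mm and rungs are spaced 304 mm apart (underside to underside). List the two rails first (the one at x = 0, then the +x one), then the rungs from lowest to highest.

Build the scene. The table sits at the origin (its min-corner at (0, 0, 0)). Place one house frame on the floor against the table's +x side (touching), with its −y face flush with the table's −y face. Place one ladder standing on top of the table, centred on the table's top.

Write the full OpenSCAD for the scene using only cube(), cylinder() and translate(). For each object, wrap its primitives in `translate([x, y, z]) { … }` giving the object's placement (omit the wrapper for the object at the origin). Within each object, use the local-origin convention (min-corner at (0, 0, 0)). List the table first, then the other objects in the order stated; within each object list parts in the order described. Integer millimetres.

translate([0, 0, 694]) cube([1516, 927, 28]);
translate([53, 53, 0]) cube([82, 82, 694]);
translate([1381, 53, 0]) cube([82, 82, 694]);
translate([53, 792, 0]) cube([82, 82, 694]);
translate([1381, 792, 0]) cube([82, 82, 694]);
translate([1516, 0, 0]) {
  cube([3640, 108, 2540]);
  translate([0, 3332, 0]) cube([3640, 108, 2540]);
  translate([0, 108, 0]) cube([108, 3224, 2540]);
  translate([3532, 108, 0]) cube([108, 3224, 2540]);
}
translate([580, 431, 722]) {
  cube([32, 65, 1769]);
  translate([324, 0, 0]) cube([32, 65, 1769]);
  translate([32, 0, 281]) cube([292, 65, 28]);
  translate([32, 0, 585]) cube([292, 65, 28]);
  translate([32, 0, 889]) cube([292, 65, 28]);
  translate([32, 0, 1193]) cube([292, 65, 28]);
  translate([32, 0, 1497]) cube([292, 65, 28]);
}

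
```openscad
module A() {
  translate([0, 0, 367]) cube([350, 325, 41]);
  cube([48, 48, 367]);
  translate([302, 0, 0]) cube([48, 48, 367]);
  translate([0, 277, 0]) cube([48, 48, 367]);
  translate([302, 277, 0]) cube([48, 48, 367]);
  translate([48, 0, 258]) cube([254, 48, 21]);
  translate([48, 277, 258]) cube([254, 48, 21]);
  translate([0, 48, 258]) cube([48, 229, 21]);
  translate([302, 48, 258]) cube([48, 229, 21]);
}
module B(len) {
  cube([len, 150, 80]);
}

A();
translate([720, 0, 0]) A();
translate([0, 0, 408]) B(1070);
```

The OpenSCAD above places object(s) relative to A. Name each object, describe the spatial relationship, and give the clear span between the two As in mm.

A is a stool. B is a beam. A beam spans the tops of two stools. The clear span between the two stools is 370 mm.

Second stool starts at x = 720; first ends at x = 350; clear span = 720 − 350 = 370 mm.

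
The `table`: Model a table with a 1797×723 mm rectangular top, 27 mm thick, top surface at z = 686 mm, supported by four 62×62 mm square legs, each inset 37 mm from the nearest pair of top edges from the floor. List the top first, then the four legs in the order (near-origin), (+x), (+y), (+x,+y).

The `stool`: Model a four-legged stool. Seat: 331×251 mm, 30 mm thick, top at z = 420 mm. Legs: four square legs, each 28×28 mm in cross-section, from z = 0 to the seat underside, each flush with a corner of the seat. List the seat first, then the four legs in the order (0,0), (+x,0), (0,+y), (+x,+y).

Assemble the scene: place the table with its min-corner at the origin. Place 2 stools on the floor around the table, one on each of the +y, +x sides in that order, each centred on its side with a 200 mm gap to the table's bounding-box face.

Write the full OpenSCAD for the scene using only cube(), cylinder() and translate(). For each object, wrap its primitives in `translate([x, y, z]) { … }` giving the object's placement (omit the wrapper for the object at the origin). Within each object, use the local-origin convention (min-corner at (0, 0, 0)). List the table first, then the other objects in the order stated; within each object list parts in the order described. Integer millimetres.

translate([0, 0, 659]) cube([1797, 723, 27]);
translate([37, 37, 0]) cube([62, 62, 659]);
translate([1698, 37, 0]) cube([62, 62, 659]);
translate([37, 624, 0]) cube([62, 62, 659]);
translate([1698, 624, 0]) cube([62, 62, 659]);
translate([733, 923, 0]) {
  translate([0, 0, 390]) cube([331, 251, 30]);
  cube([28, 28, 390]);
  translate([303, 0, 0]) cube([28, 28, 390]);
  translate([0, 223, 0]) cube([28, 28, 390]);
  translate([303, 223, 0]) cube([28, 28, 390]);
}
translate([1997, 236, 0]) {
  translate([0, 0, 390]) cube([331, 251, 30]);
  cube([28, 28, 390]);
  translate([303, 0, 0]) cube([28, 28, 390]);
  translate([0, 223, 0]) cube([28, 28, 390]);
  translate([303, 223, 0]) cube([28, 28, 390]);
}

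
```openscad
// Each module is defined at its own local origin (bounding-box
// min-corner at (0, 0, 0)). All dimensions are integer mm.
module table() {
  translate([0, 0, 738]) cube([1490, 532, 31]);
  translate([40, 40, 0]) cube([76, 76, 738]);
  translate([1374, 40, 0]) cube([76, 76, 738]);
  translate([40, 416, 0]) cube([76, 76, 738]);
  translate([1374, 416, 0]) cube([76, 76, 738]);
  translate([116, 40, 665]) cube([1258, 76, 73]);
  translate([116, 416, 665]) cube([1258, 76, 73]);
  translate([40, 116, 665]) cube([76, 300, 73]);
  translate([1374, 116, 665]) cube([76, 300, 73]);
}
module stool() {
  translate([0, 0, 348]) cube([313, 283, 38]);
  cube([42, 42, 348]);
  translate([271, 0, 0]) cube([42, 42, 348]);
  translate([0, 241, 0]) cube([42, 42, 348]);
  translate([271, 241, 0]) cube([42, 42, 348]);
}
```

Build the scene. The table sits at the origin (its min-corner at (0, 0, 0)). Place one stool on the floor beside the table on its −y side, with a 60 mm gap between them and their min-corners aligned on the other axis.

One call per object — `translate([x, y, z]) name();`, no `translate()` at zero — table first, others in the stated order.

table();
translate([0, -343, 0]) stool();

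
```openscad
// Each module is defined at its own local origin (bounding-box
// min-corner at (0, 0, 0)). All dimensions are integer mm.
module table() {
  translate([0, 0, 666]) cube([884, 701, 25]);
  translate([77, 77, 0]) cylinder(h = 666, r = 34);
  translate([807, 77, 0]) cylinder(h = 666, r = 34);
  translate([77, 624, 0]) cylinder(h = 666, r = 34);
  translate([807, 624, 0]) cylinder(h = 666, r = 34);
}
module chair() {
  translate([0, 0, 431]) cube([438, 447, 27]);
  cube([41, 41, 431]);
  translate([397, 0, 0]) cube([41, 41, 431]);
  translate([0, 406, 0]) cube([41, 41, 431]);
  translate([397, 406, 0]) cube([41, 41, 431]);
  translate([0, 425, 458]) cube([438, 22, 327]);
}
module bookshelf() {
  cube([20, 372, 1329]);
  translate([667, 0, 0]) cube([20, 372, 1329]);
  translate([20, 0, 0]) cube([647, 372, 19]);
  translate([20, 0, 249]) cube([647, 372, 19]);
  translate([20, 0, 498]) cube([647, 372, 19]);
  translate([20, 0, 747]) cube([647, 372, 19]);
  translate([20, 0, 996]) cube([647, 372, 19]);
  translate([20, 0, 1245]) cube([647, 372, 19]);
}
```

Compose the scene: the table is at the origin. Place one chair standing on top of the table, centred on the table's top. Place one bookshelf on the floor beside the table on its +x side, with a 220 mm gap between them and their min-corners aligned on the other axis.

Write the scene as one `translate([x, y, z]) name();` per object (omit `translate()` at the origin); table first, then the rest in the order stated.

table();
translate([223, 127, 691]) chair();
translate([1104, 0, 0]) bookshelf();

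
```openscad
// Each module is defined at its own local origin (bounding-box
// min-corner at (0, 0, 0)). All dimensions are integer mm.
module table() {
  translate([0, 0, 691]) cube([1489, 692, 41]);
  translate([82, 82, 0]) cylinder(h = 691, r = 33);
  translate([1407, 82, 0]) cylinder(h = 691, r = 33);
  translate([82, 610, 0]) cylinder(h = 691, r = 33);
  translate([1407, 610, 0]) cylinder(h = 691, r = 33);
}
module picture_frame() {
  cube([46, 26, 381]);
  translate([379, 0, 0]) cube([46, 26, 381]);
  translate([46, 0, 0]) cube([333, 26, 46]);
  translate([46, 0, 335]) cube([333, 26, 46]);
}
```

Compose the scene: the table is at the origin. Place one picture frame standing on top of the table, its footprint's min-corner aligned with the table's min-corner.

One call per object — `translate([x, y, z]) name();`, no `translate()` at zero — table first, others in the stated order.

table();
translate([0, 0, 732]) picture_frame();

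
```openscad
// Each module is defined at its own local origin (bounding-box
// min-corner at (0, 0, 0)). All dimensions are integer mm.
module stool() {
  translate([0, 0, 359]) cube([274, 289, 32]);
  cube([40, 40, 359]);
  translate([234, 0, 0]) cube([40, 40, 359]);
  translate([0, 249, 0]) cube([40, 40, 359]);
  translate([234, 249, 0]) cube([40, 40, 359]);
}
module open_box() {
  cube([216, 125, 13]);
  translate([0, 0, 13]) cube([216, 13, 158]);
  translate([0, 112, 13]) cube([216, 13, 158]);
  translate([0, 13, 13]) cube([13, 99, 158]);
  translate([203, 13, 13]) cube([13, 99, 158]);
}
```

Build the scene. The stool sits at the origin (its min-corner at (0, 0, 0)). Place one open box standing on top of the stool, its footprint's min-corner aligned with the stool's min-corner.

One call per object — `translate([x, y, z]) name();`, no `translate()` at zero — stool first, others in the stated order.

stool();
translate([0, 0, 391]) open_box();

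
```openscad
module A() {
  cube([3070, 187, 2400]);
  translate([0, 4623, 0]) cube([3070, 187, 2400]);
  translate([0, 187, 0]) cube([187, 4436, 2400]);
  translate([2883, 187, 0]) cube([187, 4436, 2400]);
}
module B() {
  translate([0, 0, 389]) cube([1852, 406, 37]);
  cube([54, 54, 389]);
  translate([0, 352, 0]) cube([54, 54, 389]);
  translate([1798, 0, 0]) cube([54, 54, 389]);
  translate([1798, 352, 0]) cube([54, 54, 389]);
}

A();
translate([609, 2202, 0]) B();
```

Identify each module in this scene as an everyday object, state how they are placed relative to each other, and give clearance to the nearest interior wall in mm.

Clearances: x = 422, y = 2015; minimum 422 mm.

A is a house frame. B is a bench. The bench sits inside the house frame, centred. The clearance to the nearest interior wall is 422 mm.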